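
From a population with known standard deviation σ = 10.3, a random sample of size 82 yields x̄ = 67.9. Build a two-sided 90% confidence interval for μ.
(66.03, 69.77)

z-interval (σ known):
z* = 1.645 for 90% confidence

Margin of error = z* · σ/√n = 1.645 · 10.3/√82 = 1.87

CI: (67.9 - 1.87, 67.9 + 1.87) = (66.03, 69.77)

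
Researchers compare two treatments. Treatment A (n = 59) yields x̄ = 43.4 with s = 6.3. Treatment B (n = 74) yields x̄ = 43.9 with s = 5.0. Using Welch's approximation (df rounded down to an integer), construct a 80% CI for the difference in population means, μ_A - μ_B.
(-1.80, 0.80)

Difference: x̄₁ - x̄₂ = -0.50
SE = √(s₁²/n₁ + s₂²/n₂) = √(6.3²/59 + 5.0²/74) = 1.0053
df = 109.03 → 109 (Welch–Satterthwaite, rounded down)
t* = 1.289

CI: -0.50 ± 1.289 · 1.0053 = -0.50 ± 1.30 = (-1.80, 0.80)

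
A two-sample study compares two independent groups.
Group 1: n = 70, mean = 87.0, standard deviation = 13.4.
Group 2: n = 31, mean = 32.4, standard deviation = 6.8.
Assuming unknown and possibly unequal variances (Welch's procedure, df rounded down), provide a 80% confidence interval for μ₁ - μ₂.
(52.00, 57.20)

Difference: x̄₁ - x̄₂ = 54.60
SE = √(s₁²/n₁ + s₂²/n₂) = √(13.4²/70 + 6.8²/31) = 2.0141
df = 97.08 → 97 (Welch–Satterthwaite, rounded down)
t* = 1.290

CI: 54.60 ± 1.290 · 2.0141 = 54.60 ± 2.60 = (52.00, 57.20)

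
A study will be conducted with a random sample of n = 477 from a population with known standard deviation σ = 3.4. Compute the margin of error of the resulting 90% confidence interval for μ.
Margin of error = 0.26

Margin of error = z* · σ/√n
= 1.645 · 3.4/√477
= 1.645 · 3.4/21.8403
= 0.26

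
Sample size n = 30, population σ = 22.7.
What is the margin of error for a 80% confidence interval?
Margin of error = 5.31

Margin of error = z* · σ/√n
= 1.282 · 22.7/√30
= 1.282 · 22.7/5.4772
= 5.31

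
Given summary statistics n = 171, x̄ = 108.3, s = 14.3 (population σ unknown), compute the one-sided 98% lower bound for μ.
μ ≥ 106.04

Lower bound (one-sided):
t* = 2.070 (one-sided for 98%)
Lower bound = x̄ - t* · s/√n = 108.3 - 2.070 · 14.3/√171 = 106.04

We are 98% confident that μ ≥ 106.04.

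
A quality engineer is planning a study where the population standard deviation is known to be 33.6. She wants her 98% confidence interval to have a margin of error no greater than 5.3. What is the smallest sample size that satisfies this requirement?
n ≥ 218

For margin E ≤ 5.3:
n ≥ (z* · σ / E)²
n ≥ (2.326 · 33.6 / 5.3)²
n ≥ 217.44

Minimum n = 218 (rounding up)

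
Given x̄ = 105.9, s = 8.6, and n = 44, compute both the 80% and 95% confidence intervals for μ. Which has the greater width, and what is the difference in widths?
95% CI is wider by 1.85

df = 43
80% CI: t* = 1.302, (104.21, 107.59), width = 2 · t* · s/√n = 3.38
95% CI: t* = 2.017, (103.28, 108.52), width = 2 · t* · s/√n = 5.23

The 95% CI is wider by 5.23 - 3.38 = 1.85.
Higher confidence requires a wider interval.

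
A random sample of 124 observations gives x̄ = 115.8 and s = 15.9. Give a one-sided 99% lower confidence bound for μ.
μ ≥ 112.43

Lower bound (one-sided):
t* = 2.357 (one-sided for 99%)
Lower bound = x̄ - t* · s/√n = 115.8 - 2.357 · 15.9/√124 = 112.43

We are 99% confident that μ ≥ 112.43.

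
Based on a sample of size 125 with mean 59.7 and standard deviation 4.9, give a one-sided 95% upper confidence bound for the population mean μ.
μ ≤ 60.43

Upper bound (one-sided):
t* = 1.657 (one-sided for 95%)
Upper bound = x̄ + t* · s/√n = 59.7 + 1.657 · 4.9/√125 = 60.43

We are 95% confident that μ ≤ 60.43.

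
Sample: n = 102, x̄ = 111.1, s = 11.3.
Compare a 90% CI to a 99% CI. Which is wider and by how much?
99% CI is wider by 2.16

df = 101
90% CI: t* = 1.660, (109.24, 112.96), width = 2 · t* · s/√n = 3.71
99% CI: t* = 2.625, (108.16, 114.04), width = 2 · t* · s/√n = 5.87

The 99% CI is wider by 5.87 - 3.71 = 2.16.
Higher confidence requires a wider interval.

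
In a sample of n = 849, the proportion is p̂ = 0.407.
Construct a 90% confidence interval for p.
(0.379, 0.435)

Proportion CI:
SE = √(p̂(1-p̂)/n) = √(0.407 · 0.593 / 849) = 0.01686

z* = 1.645
Margin = z* · SE = 1.645 · 0.01686 = 0.0277

CI: 0.407 ± 0.0277 = (0.379, 0.435)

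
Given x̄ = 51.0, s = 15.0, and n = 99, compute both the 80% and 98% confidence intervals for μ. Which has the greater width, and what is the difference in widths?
98% CI is wider by 3.24

df = 98
80% CI: t* = 1.290, (49.06, 52.94), width = 2 · t* · s/√n = 3.89
98% CI: t* = 2.365, (47.43, 54.57), width = 2 · t* · s/√n = 7.13

The 98% CI is wider by 7.13 - 3.89 = 3.24.
Higher confidence requires a wider interval.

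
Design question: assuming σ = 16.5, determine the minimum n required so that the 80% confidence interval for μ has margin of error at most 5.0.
n ≥ 18

For margin E ≤ 5.0:
n ≥ (z* · σ / E)²
n ≥ (1.282 · 16.5 / 5.0)²
n ≥ 17.90

Minimum n = 18 (rounding up)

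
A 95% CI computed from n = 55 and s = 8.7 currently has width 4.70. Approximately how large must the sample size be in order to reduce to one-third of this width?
n ≈ 495

CI width ∝ 1/√n
To reduce width by factor 3, need √n to grow by 3 → need 3² = 9 times as many samples.

Current: n = 55, width = 4.70
New: n = 495, width ≈ 1.54

Width reduced by factor of 4.70/1.54 = 3.05.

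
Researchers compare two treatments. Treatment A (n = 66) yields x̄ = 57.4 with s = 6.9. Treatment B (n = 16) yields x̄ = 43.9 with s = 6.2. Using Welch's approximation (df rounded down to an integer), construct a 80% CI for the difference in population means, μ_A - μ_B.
(11.17, 15.83)

Difference: x̄₁ - x̄₂ = 13.50
SE = √(s₁²/n₁ + s₂²/n₂) = √(6.9²/66 + 6.2²/16) = 1.7674
df = 24.84 → 24 (Welch–Satterthwaite, rounded down)
t* = 1.318

CI: 13.50 ± 1.318 · 1.7674 = 13.50 ± 2.33 = (11.17, 15.83)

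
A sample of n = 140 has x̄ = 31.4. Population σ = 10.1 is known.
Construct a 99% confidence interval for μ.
(29.20, 33.60)

z-interval (σ known):
z* = 2.576 for 99% confidence

Margin of error = z* · σ/√n = 2.576 · 10.1/√140 = 2.20

CI: (31.4 - 2.20, 31.4 + 2.20) = (29.20, 33.60)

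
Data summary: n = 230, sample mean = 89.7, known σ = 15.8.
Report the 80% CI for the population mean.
(88.36, 91.04)

z-interval (σ known):
z* = 1.282 for 80% confidence

Margin of error = z* · σ/√n = 1.282 · 15.8/√230 = 1.34

CI: (89.7 - 1.34, 89.7 + 1.34) = (88.36, 91.04)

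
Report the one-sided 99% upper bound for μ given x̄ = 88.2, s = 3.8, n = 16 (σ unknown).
μ ≤ 90.67

Upper bound (one-sided):
t* = 2.602 (one-sided for 99%)
Upper bound = x̄ + t* · s/√n = 88.2 + 2.602 · 3.8/√16 = 90.67

We are 99% confident that μ ≤ 90.67.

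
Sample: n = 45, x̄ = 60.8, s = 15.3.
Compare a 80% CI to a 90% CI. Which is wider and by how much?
90% CI is wider by 1.73

df = 44
80% CI: t* = 1.301, (57.83, 63.77), width = 2 · t* · s/√n = 5.93
90% CI: t* = 1.680, (56.97, 64.63), width = 2 · t* · s/√n = 7.66

The 90% CI is wider by 7.66 - 5.93 = 1.73.
Higher confidence requires a wider interval.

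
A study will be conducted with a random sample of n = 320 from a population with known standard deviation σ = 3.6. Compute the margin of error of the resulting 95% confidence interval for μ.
Margin of error = 0.39

Margin of error = z* · σ/√n
= 1.960 · 3.6/√320
= 1.960 · 3.6/17.8885
= 0.39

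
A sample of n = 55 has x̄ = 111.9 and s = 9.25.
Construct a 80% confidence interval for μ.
(110.28, 113.52)

t-interval (σ unknown):
df = n - 1 = 54
t* = 1.297 for 80% confidence

Margin of error = t* · s/√n = 1.297 · 9.25/√55 = 1.62

CI: (110.28, 113.52)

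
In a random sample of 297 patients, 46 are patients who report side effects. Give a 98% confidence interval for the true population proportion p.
(0.106, 0.204)

Proportion CI:
p̂ = 46/297 = 0.15488
SE = √(p̂(1-p̂)/n) = √(0.15488 · 0.84512 / 297) = 0.02099

z* = 2.326
Margin = z* · SE = 2.326 · 0.02099 = 0.0488

CI: 0.15488 ± 0.0488 = (0.106, 0.204)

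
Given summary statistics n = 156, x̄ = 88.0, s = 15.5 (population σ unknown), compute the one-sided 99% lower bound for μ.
μ ≥ 85.08

Lower bound (one-sided):
t* = 2.351 (one-sided for 99%)
Lower bound = x̄ - t* · s/√n = 88.0 - 2.351 · 15.5/√156 = 85.08

We are 99% confident that μ ≥ 85.08.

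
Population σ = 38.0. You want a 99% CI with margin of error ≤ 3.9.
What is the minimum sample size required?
n ≥ 630

For margin E ≤ 3.9:
n ≥ (z* · σ / E)²
n ≥ (2.576 · 38.0 / 3.9)²
n ≥ 629.98

Minimum n = 630 (rounding up)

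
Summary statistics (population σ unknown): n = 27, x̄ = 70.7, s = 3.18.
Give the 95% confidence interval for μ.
(69.44, 71.96)

t-interval (σ unknown):
df = n - 1 = 26
t* = 2.056 for 95% confidence

Margin of error = t* · s/√n = 2.056 · 3.18/√27 = 1.26

CI: (69.44, 71.96)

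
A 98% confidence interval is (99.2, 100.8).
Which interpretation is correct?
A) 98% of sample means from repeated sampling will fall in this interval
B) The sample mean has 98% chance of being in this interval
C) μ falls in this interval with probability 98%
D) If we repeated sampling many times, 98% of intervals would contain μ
D

A) Wrong — coverage applies to intervals containing μ, not to future x̄ values.
B) Wrong — x̄ is observed and sits in the interval by construction.
C) Wrong — μ is fixed; the randomness lives in the interval, not in μ.
D) Correct — this is the frequentist long-run coverage interpretation.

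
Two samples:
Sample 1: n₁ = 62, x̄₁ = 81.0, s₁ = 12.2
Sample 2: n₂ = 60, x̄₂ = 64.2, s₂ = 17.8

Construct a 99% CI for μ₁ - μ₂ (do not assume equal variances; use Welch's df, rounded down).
(9.53, 24.07)

Difference: x̄₁ - x̄₂ = 16.80
SE = √(s₁²/n₁ + s₂²/n₂) = √(12.2²/62 + 17.8²/60) = 2.7715
df = 104.04 → 104 (Welch–Satterthwaite, rounded down)
t* = 2.624

CI: 16.80 ± 2.624 · 2.7715 = 16.80 ± 7.27 = (9.53, 24.07)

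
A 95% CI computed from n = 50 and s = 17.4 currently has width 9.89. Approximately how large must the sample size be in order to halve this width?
n ≈ 200

CI width ∝ 1/√n
To reduce width by factor 2, need √n to grow by 2 → need 2² = 4 times as many samples.

Current: n = 50, width = 9.89
New: n = 200, width ≈ 4.85

Width reduced by factor of 9.89/4.85 = 2.04.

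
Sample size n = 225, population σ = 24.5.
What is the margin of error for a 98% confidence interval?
Margin of error = 3.80

Margin of error = z* · σ/√n
= 2.326 · 24.5/√225
= 2.326 · 24.5/15.0000
= 3.80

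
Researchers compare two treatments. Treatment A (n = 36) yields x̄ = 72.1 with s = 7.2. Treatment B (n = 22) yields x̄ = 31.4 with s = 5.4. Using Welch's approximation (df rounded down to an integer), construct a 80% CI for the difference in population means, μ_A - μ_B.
(38.54, 42.86)

Difference: x̄₁ - x̄₂ = 40.70
SE = √(s₁²/n₁ + s₂²/n₂) = √(7.2²/36 + 5.4²/22) = 1.6630
df = 53.52 → 53 (Welch–Satterthwaite, rounded down)
t* = 1.298

CI: 40.70 ± 1.298 · 1.6630 = 40.70 ± 2.16 = (38.54, 42.86)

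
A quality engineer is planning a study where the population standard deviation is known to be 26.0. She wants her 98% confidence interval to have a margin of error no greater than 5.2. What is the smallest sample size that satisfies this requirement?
n ≥ 136

For margin E ≤ 5.2:
n ≥ (z* · σ / E)²
n ≥ (2.326 · 26.0 / 5.2)²
n ≥ 135.26

Minimum n = 136 (rounding up)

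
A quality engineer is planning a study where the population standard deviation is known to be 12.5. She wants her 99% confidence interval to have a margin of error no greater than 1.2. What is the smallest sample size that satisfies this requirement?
n ≥ 721

For margin E ≤ 1.2:
n ≥ (z* · σ / E)²
n ≥ (2.576 · 12.5 / 1.2)²
n ≥ 720.03

Minimum n = 721 (rounding up)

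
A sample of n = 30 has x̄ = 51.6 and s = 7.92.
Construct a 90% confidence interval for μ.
(49.14, 54.06)

t-interval (σ unknown):
df = n - 1 = 29
t* = 1.699 for 90% confidence

Margin of error = t* · s/√n = 1.699 · 7.92/√30 = 2.46

CI: (49.14, 54.06)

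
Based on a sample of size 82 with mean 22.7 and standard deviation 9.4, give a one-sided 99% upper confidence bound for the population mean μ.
μ ≤ 25.16

Upper bound (one-sided):
t* = 2.373 (one-sided for 99%)
Upper bound = x̄ + t* · s/√n = 22.7 + 2.373 · 9.4/√82 = 25.16

We are 99% confident that μ ≤ 25.16.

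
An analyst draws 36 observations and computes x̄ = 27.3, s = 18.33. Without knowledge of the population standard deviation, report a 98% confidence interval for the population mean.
(19.85, 34.75)

t-interval (σ unknown):
df = n - 1 = 35
t* = 2.438 for 98% confidence

Margin of error = t* · s/√n = 2.438 · 18.33/√36 = 7.45

CI: (19.85, 34.75)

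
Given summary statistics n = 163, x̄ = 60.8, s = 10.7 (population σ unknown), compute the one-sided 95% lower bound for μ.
μ ≥ 59.41

Lower bound (one-sided):
t* = 1.654 (one-sided for 95%)
Lower bound = x̄ - t* · s/√n = 60.8 - 1.654 · 10.7/√163 = 59.41

We are 95% confident that μ ≥ 59.41.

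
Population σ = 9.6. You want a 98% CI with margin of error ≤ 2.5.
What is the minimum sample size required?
n ≥ 80

For margin E ≤ 2.5:
n ≥ (z* · σ / E)²
n ≥ (2.326 · 9.6 / 2.5)²
n ≥ 79.78

Minimum n = 80 (rounding up)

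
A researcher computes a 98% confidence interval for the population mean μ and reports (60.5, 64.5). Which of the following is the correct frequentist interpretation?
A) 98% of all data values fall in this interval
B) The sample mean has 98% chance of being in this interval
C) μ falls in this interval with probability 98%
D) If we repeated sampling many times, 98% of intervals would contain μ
D

A) Wrong — a CI is about the parameter μ, not individual data values.
B) Wrong — x̄ is observed and sits in the interval by construction.
C) Wrong — μ is fixed; the randomness lives in the interval, not in μ.
D) Correct — this is the frequentist long-run coverage interpretation.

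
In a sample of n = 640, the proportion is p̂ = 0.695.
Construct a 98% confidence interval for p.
(0.653, 0.737)

Proportion CI:
SE = √(p̂(1-p̂)/n) = √(0.695 · 0.305 / 640) = 0.01820

z* = 2.326
Margin = z* · SE = 2.326 · 0.01820 = 0.0423

CI: 0.695 ± 0.0423 = (0.653, 0.737)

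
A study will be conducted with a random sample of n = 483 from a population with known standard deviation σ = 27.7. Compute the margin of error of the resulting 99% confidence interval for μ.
Margin of error = 3.25

Margin of error = z* · σ/√n
= 2.576 · 27.7/√483
= 2.576 · 27.7/21.9773
= 3.25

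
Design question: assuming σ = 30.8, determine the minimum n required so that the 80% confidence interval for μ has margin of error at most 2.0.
n ≥ 390

For margin E ≤ 2.0:
n ≥ (z* · σ / E)²
n ≥ (1.282 · 30.8 / 2.0)²
n ≥ 389.78

Minimum n = 390 (rounding up)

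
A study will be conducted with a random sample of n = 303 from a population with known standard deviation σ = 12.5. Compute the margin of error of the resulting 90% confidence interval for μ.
Margin of error = 1.18

Margin of error = z* · σ/√n
= 1.645 · 12.5/√303
= 1.645 · 12.5/17.4069
= 1.18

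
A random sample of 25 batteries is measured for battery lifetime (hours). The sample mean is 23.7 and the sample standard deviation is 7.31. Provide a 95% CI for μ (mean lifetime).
(20.68, 26.72)

t-interval (σ unknown):
df = n - 1 = 24
t* = 2.064 for 95% confidence

Margin of error = t* · s/√n = 2.064 · 7.31/√25 = 3.02

CI: (20.68, 26.72)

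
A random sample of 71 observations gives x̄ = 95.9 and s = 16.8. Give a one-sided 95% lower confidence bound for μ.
μ ≥ 92.58

Lower bound (one-sided):
t* = 1.667 (one-sided for 95%)
Lower bound = x̄ - t* · s/√n = 95.9 - 1.667 · 16.8/√71 = 92.58

We are 95% confident that μ ≥ 92.58.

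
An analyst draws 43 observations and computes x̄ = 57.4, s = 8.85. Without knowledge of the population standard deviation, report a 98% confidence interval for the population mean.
(54.14, 60.66)

t-interval (σ unknown):
df = n - 1 = 42
t* = 2.418 for 98% confidence

Margin of error = t* · s/√n = 2.418 · 8.85/√43 = 3.26

CI: (54.14, 60.66)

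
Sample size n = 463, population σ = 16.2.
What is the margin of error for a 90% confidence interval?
Margin of error = 1.24

Margin of error = z* · σ/√n
= 1.645 · 16.2/√463
= 1.645 · 16.2/21.5174
= 1.24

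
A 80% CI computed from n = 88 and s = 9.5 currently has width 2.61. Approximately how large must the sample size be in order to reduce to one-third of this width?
n ≈ 792

CI width ∝ 1/√n
To reduce width by factor 3, need √n to grow by 3 → need 3² = 9 times as many samples.

Current: n = 88, width = 2.61
New: n = 792, width ≈ 0.87

Width reduced by factor of 2.61/0.87 = 3.00.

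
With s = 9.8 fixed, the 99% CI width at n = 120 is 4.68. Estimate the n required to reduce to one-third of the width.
n ≈ 1080

CI width ∝ 1/√n
To reduce width by factor 3, need √n to grow by 3 → need 3² = 9 times as many samples.

Current: n = 120, width = 4.68
New: n = 1080, width ≈ 1.54

Width reduced by factor of 4.68/1.54 = 3.04.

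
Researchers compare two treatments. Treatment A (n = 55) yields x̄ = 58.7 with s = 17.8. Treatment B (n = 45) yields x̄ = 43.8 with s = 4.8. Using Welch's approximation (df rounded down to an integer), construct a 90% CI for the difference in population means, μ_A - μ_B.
(10.72, 19.08)

Difference: x̄₁ - x̄₂ = 14.90
SE = √(s₁²/n₁ + s₂²/n₂) = √(17.8²/55 + 4.8²/45) = 2.5045
df = 63.41 → 63 (Welch–Satterthwaite, rounded down)
t* = 1.669

CI: 14.90 ± 1.669 · 2.5045 = 14.90 ± 4.18 = (10.72, 19.08)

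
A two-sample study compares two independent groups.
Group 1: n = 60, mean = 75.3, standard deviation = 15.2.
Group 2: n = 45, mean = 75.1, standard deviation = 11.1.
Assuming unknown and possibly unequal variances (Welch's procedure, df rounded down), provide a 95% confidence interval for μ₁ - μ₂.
(-4.89, 5.29)

Difference: x̄₁ - x̄₂ = 0.20
SE = √(s₁²/n₁ + s₂²/n₂) = √(15.2²/60 + 11.1²/45) = 2.5668
df = 102.94 → 102 (Welch–Satterthwaite, rounded down)
t* = 1.983

CI: 0.20 ± 1.983 · 2.5668 = 0.20 ± 5.09 = (-4.89, 5.29)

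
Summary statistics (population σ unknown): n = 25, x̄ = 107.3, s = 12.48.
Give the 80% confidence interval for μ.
(104.01, 110.59)

t-interval (σ unknown):
df = n - 1 = 24
t* = 1.318 for 80% confidence

Margin of error = t* · s/√n = 1.318 · 12.48/√25 = 3.29

CI: (104.01, 110.59)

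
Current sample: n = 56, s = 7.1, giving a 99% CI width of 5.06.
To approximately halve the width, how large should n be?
n ≈ 224

CI width ∝ 1/√n
To reduce width by factor 2, need √n to grow by 2 → need 2² = 4 times as many samples.

Current: n = 56, width = 5.06
New: n = 224, width ≈ 2.46

Width reduced by factor of 5.06/2.46 = 2.06.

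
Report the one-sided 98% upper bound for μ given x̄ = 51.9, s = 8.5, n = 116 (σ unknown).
μ ≤ 53.54

Upper bound (one-sided):
t* = 2.077 (one-sided for 98%)
Upper bound = x̄ + t* · s/√n = 51.9 + 2.077 · 8.5/√116 = 53.54

We are 98% confident that μ ≤ 53.54.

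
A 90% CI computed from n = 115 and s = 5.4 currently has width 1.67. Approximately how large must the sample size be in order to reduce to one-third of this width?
n ≈ 1035

CI width ∝ 1/√n
To reduce width by factor 3, need √n to grow by 3 → need 3² = 9 times as many samples.

Current: n = 115, width = 1.67
New: n = 1035, width ≈ 0.55

Width reduced by factor of 1.67/0.55 = 3.04.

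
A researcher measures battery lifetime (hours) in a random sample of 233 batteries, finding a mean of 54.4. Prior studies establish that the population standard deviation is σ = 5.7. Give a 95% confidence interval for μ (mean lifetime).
(53.67, 55.13)

z-interval (σ known):
z* = 1.960 for 95% confidence

Margin of error = z* · σ/√n = 1.960 · 5.7/√233 = 0.73

CI: (54.4 - 0.73, 54.4 + 0.73) = (53.67, 55.13)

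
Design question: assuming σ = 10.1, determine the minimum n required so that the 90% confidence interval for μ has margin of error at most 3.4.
n ≥ 24

For margin E ≤ 3.4:
n ≥ (z* · σ / E)²
n ≥ (1.645 · 10.1 / 3.4)²
n ≥ 23.88

Minimum n = 24 (rounding up)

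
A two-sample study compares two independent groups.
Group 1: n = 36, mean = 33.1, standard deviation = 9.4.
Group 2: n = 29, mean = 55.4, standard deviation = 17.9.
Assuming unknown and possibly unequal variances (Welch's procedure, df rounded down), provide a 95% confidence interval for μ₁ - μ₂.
(-29.73, -14.87)

Difference: x̄₁ - x̄₂ = -22.30
SE = √(s₁²/n₁ + s₂²/n₂) = √(9.4²/36 + 17.9²/29) = 3.6747
df = 40.23 → 40 (Welch–Satterthwaite, rounded down)
t* = 2.021

CI: -22.30 ± 2.021 · 3.6747 = -22.30 ± 7.43 = (-29.73, -14.87)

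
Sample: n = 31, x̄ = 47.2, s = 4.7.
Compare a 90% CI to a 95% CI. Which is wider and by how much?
95% CI is wider by 0.58

df = 30
90% CI: t* = 1.697, (45.77, 48.63), width = 2 · t* · s/√n = 2.87
95% CI: t* = 2.042, (45.48, 48.92), width = 2 · t* · s/√n = 3.45

The 95% CI is wider by 3.45 - 2.87 = 0.58.
Higher confidence requires a wider interval.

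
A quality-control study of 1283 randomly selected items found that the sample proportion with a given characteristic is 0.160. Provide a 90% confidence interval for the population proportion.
(0.143, 0.177)

Proportion CI:
SE = √(p̂(1-p̂)/n) = √(0.160 · 0.840 / 1283) = 0.01023

z* = 1.645
Margin = z* · SE = 1.645 · 0.01023 = 0.0168

CI: 0.160 ± 0.0168 = (0.143, 0.177)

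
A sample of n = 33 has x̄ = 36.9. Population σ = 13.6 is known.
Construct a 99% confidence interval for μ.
(30.80, 43.00)

z-interval (σ known):
z* = 2.576 for 99% confidence

Margin of error = z* · σ/√n = 2.576 · 13.6/√33 = 6.10

CI: (36.9 - 6.10, 36.9 + 6.10) = (30.80, 43.00)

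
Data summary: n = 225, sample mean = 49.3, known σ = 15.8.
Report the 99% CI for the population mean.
(46.59, 52.01)

z-interval (σ known):
z* = 2.576 for 99% confidence

Margin of error = z* · σ/√n = 2.576 · 15.8/√225 = 2.71

CI: (49.3 - 2.71, 49.3 + 2.71) = (46.59, 52.01)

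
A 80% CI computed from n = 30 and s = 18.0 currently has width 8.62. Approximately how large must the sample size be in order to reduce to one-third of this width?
n ≈ 270

CI width ∝ 1/√n
To reduce width by factor 3, need √n to grow by 3 → need 3² = 9 times as many samples.

Current: n = 30, width = 8.62
New: n = 270, width ≈ 2.82

Width reduced by factor of 8.62/2.82 = 3.06.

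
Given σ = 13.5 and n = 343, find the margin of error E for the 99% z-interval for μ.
Margin of error = 1.88

Margin of error = z* · σ/√n
= 2.576 · 13.5/√343
= 2.576 · 13.5/18.5203
= 1.88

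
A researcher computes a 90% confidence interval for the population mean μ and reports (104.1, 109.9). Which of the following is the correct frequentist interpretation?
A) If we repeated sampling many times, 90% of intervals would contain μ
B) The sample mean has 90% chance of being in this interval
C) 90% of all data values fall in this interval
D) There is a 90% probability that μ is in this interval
A

A) Correct — this is the frequentist long-run coverage interpretation.
B) Wrong — x̄ is observed and sits in the interval by construction.
C) Wrong — a CI is about the parameter μ, not individual data values.
D) Wrong — μ is fixed; the randomness lives in the interval, not in μ.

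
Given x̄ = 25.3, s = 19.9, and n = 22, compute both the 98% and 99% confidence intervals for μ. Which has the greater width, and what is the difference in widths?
99% CI is wider by 2.65

df = 21
98% CI: t* = 2.518, (14.62, 35.98), width = 2 · t* · s/√n = 21.37
99% CI: t* = 2.831, (13.29, 37.31), width = 2 · t* · s/√n = 24.02

The 99% CI is wider by 24.02 - 21.37 = 2.65.
Higher confidence requires a wider interval.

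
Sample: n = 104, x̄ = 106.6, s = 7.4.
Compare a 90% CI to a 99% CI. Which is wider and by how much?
99% CI is wider by 1.40

df = 103
90% CI: t* = 1.660, (105.40, 107.80), width = 2 · t* · s/√n = 2.41
99% CI: t* = 2.624, (104.70, 108.50), width = 2 · t* · s/√n = 3.81

The 99% CI is wider by 3.81 - 2.41 = 1.40.
Higher confidence requires a wider interval.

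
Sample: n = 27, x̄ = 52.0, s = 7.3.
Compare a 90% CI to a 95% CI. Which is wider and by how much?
95% CI is wider by 0.99

df = 26
90% CI: t* = 1.706, (49.60, 54.40), width = 2 · t* · s/√n = 4.79
95% CI: t* = 2.056, (49.11, 54.89), width = 2 · t* · s/√n = 5.78

The 95% CI is wider by 5.78 - 4.79 = 0.99.
Higher confidence requires a wider interval.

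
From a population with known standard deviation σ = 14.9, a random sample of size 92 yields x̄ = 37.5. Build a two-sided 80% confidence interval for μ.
(35.51, 39.49)

z-interval (σ known):
z* = 1.282 for 80% confidence

Margin of error = z* · σ/√n = 1.282 · 14.9/√92 = 1.99

CI: (37.5 - 1.99, 37.5 + 1.99) = (35.51, 39.49)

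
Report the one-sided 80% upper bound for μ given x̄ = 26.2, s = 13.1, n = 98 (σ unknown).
μ ≤ 27.32

Upper bound (one-sided):
t* = 0.845 (one-sided for 80%)
Upper bound = x̄ + t* · s/√n = 26.2 + 0.845 · 13.1/√98 = 27.32

We are 80% confident that μ ≤ 27.32.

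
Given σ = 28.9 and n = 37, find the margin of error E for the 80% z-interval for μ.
Margin of error = 6.09

Margin of error = z* · σ/√n
= 1.282 · 28.9/√37
= 1.282 · 28.9/6.0828
= 6.09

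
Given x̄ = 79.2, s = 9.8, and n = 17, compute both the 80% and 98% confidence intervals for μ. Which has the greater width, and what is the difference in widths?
98% CI is wider by 5.92

df = 16
80% CI: t* = 1.337, (76.02, 82.38), width = 2 · t* · s/√n = 6.36
98% CI: t* = 2.583, (73.06, 85.34), width = 2 · t* · s/√n = 12.28

The 98% CI is wider by 12.28 - 6.36 = 5.92.
Higher confidence requires a wider interval.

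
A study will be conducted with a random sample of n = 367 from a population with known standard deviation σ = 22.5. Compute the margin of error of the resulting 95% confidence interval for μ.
Margin of error = 2.30

Margin of error = z* · σ/√n
= 1.960 · 22.5/√367
= 1.960 · 22.5/19.1572
= 2.30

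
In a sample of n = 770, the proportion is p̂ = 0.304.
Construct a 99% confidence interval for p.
(0.261, 0.347)

Proportion CI:
SE = √(p̂(1-p̂)/n) = √(0.304 · 0.696 / 770) = 0.01658

z* = 2.576
Margin = z* · SE = 2.576 · 0.01658 = 0.0427

CI: 0.304 ± 0.0427 = (0.261, 0.347)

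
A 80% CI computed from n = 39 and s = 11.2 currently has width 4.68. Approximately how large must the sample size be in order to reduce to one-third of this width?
n ≈ 351

CI width ∝ 1/√n
To reduce width by factor 3, need √n to grow by 3 → need 3² = 9 times as many samples.

Current: n = 39, width = 4.68
New: n = 351, width ≈ 1.54

Width reduced by factor of 4.68/1.54 = 3.04.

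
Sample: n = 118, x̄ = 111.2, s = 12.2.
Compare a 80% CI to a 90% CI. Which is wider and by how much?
90% CI is wider by 0.82

df = 117
80% CI: t* = 1.289, (109.75, 112.65), width = 2 · t* · s/√n = 2.90
90% CI: t* = 1.658, (109.34, 113.06), width = 2 · t* · s/√n = 3.72

The 90% CI is wider by 3.72 - 2.90 = 0.82.
Higher confidence requires a wider interval.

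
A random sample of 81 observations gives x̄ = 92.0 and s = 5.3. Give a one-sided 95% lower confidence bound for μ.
μ ≥ 91.02

Lower bound (one-sided):
t* = 1.664 (one-sided for 95%)
Lower bound = x̄ - t* · s/√n = 92.0 - 1.664 · 5.3/√81 = 91.02

We are 95% confident that μ ≥ 91.02.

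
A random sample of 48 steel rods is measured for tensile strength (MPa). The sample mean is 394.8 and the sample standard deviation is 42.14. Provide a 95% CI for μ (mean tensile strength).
(382.56, 407.04)

t-interval (σ unknown):
df = n - 1 = 47
t* = 2.012 for 95% confidence

Margin of error = t* · s/√n = 2.012 · 42.14/√48 = 12.24

CI: (382.56, 407.04)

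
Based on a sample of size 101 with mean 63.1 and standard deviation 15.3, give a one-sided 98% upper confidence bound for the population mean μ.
μ ≤ 66.27

Upper bound (one-sided):
t* = 2.081 (one-sided for 98%)
Upper bound = x̄ + t* · s/√n = 63.1 + 2.081 · 15.3/√101 = 66.27

We are 98% confident that μ ≤ 66.27.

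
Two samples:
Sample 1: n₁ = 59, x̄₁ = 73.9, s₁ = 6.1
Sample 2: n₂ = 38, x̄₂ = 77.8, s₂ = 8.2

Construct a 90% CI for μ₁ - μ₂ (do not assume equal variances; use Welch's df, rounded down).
(-6.49, -1.31)

Difference: x̄₁ - x̄₂ = -3.90
SE = √(s₁²/n₁ + s₂²/n₂) = √(6.1²/59 + 8.2²/38) = 1.5492
df = 62.97 → 62 (Welch–Satterthwaite, rounded down)
t* = 1.670

CI: -3.90 ± 1.670 · 1.5492 = -3.90 ± 2.59 = (-6.49, -1.31)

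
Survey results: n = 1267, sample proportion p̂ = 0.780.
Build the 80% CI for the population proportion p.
(0.765, 0.795)

Proportion CI:
SE = √(p̂(1-p̂)/n) = √(0.780 · 0.220 / 1267) = 0.01164

z* = 1.282
Margin = z* · SE = 1.282 · 0.01164 = 0.0149

CI: 0.780 ± 0.0149 = (0.765, 0.795)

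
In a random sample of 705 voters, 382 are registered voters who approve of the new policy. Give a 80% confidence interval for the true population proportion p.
(0.518, 0.566)

Proportion CI:
p̂ = 382/705 = 0.54184
SE = √(p̂(1-p̂)/n) = √(0.54184 · 0.45816 / 705) = 0.01877

z* = 1.282
Margin = z* · SE = 1.282 · 0.01877 = 0.0241

CI: 0.54184 ± 0.0241 = (0.518, 0.566)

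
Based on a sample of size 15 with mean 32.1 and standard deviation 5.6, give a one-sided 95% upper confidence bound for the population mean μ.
μ ≤ 34.65

Upper bound (one-sided):
t* = 1.761 (one-sided for 95%)
Upper bound = x̄ + t* · s/√n = 32.1 + 1.761 · 5.6/√15 = 34.65

We are 95% confident that μ ≤ 34.65.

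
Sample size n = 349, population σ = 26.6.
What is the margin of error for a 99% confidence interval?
Margin of error = 3.67

Margin of error = z* · σ/√n
= 2.576 · 26.6/√349
= 2.576 · 26.6/18.6815
= 3.67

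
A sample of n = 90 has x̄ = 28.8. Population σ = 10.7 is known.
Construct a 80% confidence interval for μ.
(27.35, 30.25)

z-interval (σ known):
z* = 1.282 for 80% confidence

Margin of error = z* · σ/√n = 1.282 · 10.7/√90 = 1.45

CI: (28.8 - 1.45, 28.8 + 1.45) = (27.35, 30.25)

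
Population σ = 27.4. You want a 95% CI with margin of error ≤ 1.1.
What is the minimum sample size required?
n ≥ 2384

For margin E ≤ 1.1:
n ≥ (z* · σ / E)²
n ≥ (1.960 · 27.4 / 1.1)²
n ≥ 2383.57

Minimum n = 2384 (rounding up)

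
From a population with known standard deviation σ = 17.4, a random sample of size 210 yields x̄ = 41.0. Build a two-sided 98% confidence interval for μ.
(38.21, 43.79)

z-interval (σ known):
z* = 2.326 for 98% confidence

Margin of error = z* · σ/√n = 2.326 · 17.4/√210 = 2.79

CI: (41.0 - 2.79, 41.0 + 2.79) = (38.21, 43.79)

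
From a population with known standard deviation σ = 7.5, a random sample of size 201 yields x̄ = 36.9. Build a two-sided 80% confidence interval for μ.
(36.22, 37.58)

z-interval (σ known):
z* = 1.282 for 80% confidence

Margin of error = z* · σ/√n = 1.282 · 7.5/√201 = 0.68

CI: (36.9 - 0.68, 36.9 + 0.68) = (36.22, 37.58)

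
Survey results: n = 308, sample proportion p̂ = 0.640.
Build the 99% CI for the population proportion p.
(0.570, 0.710)

Proportion CI:
SE = √(p̂(1-p̂)/n) = √(0.640 · 0.360 / 308) = 0.02735

z* = 2.576
Margin = z* · SE = 2.576 · 0.02735 = 0.0705

CI: 0.640 ± 0.0705 = (0.570, 0.710)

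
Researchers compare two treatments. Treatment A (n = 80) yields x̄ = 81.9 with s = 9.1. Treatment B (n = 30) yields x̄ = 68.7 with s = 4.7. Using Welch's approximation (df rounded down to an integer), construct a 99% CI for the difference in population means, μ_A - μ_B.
(9.70, 16.70)

Difference: x̄₁ - x̄₂ = 13.20
SE = √(s₁²/n₁ + s₂²/n₂) = √(9.1²/80 + 4.7²/30) = 1.3310
df = 97.28 → 97 (Welch–Satterthwaite, rounded down)
t* = 2.627

CI: 13.20 ± 2.627 · 1.3310 = 13.20 ± 3.50 = (9.70, 16.70)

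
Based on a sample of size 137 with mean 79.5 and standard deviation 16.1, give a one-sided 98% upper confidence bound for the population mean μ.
μ ≤ 82.35

Upper bound (one-sided):
t* = 2.074 (one-sided for 98%)
Upper bound = x̄ + t* · s/√n = 79.5 + 2.074 · 16.1/√137 = 82.35

We are 98% confident that μ ≤ 82.35.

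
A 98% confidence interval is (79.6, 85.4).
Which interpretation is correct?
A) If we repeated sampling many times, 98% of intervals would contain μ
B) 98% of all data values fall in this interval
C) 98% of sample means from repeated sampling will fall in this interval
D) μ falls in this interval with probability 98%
A

A) Correct — this is the frequentist long-run coverage interpretation.
B) Wrong — a CI is about the parameter μ, not individual data values.
C) Wrong — coverage applies to intervals containing μ, not to future x̄ values.
D) Wrong — μ is fixed; the randomness lives in the interval, not in μ.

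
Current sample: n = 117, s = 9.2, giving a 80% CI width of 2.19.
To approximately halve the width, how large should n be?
n ≈ 468

CI width ∝ 1/√n
To reduce width by factor 2, need √n to grow by 2 → need 2² = 4 times as many samples.

Current: n = 117, width = 2.19
New: n = 468, width ≈ 1.09

Width reduced by factor of 2.19/1.09 = 2.01.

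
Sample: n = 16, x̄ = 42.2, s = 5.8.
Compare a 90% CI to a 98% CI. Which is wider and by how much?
98% CI is wider by 2.47

df = 15
90% CI: t* = 1.753, (39.66, 44.74), width = 2 · t* · s/√n = 5.08
98% CI: t* = 2.602, (38.43, 45.97), width = 2 · t* · s/√n = 7.55

The 98% CI is wider by 7.55 - 5.08 = 2.47.
Higher confidence requires a wider interval.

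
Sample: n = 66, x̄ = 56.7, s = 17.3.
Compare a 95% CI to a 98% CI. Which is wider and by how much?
98% CI is wider by 1.65

df = 65
95% CI: t* = 1.997, (52.45, 60.95), width = 2 · t* · s/√n = 8.51
98% CI: t* = 2.385, (51.62, 61.78), width = 2 · t* · s/√n = 10.16

The 98% CI is wider by 10.16 - 8.51 = 1.65.
Higher confidence requires a wider interval.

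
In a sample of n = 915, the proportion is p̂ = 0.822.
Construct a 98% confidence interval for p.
(0.793, 0.851)

Proportion CI:
SE = √(p̂(1-p̂)/n) = √(0.822 · 0.178 / 915) = 0.01265

z* = 2.326
Margin = z* · SE = 2.326 · 0.01265 = 0.0294

CI: 0.822 ± 0.0294 = (0.793, 0.851)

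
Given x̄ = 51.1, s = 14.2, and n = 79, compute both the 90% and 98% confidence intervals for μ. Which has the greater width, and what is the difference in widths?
98% CI is wider by 2.27

df = 78
90% CI: t* = 1.665, (48.44, 53.76), width = 2 · t* · s/√n = 5.32
98% CI: t* = 2.375, (47.31, 54.89), width = 2 · t* · s/√n = 7.59

The 98% CI is wider by 7.59 - 5.32 = 2.27.
Higher confidence requires a wider interval.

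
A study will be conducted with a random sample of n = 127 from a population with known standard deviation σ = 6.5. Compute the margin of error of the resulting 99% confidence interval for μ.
Margin of error = 1.49

Margin of error = z* · σ/√n
= 2.576 · 6.5/√127
= 2.576 · 6.5/11.2694
= 1.49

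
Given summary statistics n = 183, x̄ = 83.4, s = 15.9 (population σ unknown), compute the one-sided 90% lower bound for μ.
μ ≥ 81.89

Lower bound (one-sided):
t* = 1.286 (one-sided for 90%)
Lower bound = x̄ - t* · s/√n = 83.4 - 1.286 · 15.9/√183 = 81.89

We are 90% confident that μ ≥ 81.89.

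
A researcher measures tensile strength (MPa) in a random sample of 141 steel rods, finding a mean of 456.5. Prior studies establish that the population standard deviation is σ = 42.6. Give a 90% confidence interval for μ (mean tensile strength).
(450.60, 462.40)

z-interval (σ known):
z* = 1.645 for 90% confidence

Margin of error = z* · σ/√n = 1.645 · 42.6/√141 = 5.90

CI: (456.5 - 5.90, 456.5 + 5.90) = (450.60, 462.40)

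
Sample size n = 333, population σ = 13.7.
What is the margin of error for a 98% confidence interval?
Margin of error = 1.75

Margin of error = z* · σ/√n
= 2.326 · 13.7/√333
= 2.326 · 13.7/18.2483
= 1.75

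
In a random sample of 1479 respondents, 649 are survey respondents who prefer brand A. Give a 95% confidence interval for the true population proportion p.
(0.414, 0.464)

Proportion CI:
p̂ = 649/1479 = 0.43881
SE = √(p̂(1-p̂)/n) = √(0.43881 · 0.56119 / 1479) = 0.01290

z* = 1.960
Margin = z* · SE = 1.960 · 0.01290 = 0.0253

CI: 0.43881 ± 0.0253 = (0.414, 0.464)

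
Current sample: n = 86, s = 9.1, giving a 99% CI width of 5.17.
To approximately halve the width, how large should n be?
n ≈ 344

CI width ∝ 1/√n
To reduce width by factor 2, need √n to grow by 2 → need 2² = 4 times as many samples.

Current: n = 86, width = 5.17
New: n = 344, width ≈ 2.54

Width reduced by factor of 5.17/2.54 = 2.04.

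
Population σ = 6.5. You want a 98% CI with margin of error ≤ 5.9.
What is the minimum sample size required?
n ≥ 7

For margin E ≤ 5.9:
n ≥ (z* · σ / E)²
n ≥ (2.326 · 6.5 / 5.9)²
n ≥ 6.57

Minimum n = 7 (rounding up)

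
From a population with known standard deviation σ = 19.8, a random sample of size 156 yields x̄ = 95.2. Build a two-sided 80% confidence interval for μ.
(93.17, 97.23)

z-interval (σ known):
z* = 1.282 for 80% confidence

Margin of error = z* · σ/√n = 1.282 · 19.8/√156 = 2.03

CI: (95.2 - 2.03, 95.2 + 2.03) = (93.17, 97.23)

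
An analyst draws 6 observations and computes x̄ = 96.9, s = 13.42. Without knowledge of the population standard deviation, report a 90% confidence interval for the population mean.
(85.86, 107.94)

t-interval (σ unknown):
df = n - 1 = 5
t* = 2.015 for 90% confidence

Margin of error = t* · s/√n = 2.015 · 13.42/√6 = 11.04

CI: (85.86, 107.94)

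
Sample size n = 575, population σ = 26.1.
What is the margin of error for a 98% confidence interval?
Margin of error = 2.53

Margin of error = z* · σ/√n
= 2.326 · 26.1/√575
= 2.326 · 26.1/23.9792
= 2.53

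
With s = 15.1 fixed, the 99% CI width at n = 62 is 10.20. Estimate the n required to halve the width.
n ≈ 248

CI width ∝ 1/√n
To reduce width by factor 2, need √n to grow by 2 → need 2² = 4 times as many samples.

Current: n = 62, width = 10.20
New: n = 248, width ≈ 4.98

Width reduced by factor of 10.20/4.98 = 2.05.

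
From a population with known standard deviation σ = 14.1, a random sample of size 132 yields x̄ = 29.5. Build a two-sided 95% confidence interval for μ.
(27.09, 31.91)

z-interval (σ known):
z* = 1.960 for 95% confidence

Margin of error = z* · σ/√n = 1.960 · 14.1/√132 = 2.41

CI: (29.5 - 2.41, 29.5 + 2.41) = (27.09, 31.91)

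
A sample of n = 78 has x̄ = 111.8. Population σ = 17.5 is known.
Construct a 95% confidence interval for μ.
(107.92, 115.68)

z-interval (σ known):
z* = 1.960 for 95% confidence

Margin of error = z* · σ/√n = 1.960 · 17.5/√78 = 3.88

CI: (111.8 - 3.88, 111.8 + 3.88) = (107.92, 115.68)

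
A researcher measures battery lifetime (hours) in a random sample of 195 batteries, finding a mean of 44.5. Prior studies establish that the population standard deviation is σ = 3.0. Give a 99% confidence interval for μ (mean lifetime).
(43.95, 45.05)

z-interval (σ known):
z* = 2.576 for 99% confidence

Margin of error = z* · σ/√n = 2.576 · 3.0/√195 = 0.55

CI: (44.5 - 0.55, 44.5 + 0.55) = (43.95, 45.05)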